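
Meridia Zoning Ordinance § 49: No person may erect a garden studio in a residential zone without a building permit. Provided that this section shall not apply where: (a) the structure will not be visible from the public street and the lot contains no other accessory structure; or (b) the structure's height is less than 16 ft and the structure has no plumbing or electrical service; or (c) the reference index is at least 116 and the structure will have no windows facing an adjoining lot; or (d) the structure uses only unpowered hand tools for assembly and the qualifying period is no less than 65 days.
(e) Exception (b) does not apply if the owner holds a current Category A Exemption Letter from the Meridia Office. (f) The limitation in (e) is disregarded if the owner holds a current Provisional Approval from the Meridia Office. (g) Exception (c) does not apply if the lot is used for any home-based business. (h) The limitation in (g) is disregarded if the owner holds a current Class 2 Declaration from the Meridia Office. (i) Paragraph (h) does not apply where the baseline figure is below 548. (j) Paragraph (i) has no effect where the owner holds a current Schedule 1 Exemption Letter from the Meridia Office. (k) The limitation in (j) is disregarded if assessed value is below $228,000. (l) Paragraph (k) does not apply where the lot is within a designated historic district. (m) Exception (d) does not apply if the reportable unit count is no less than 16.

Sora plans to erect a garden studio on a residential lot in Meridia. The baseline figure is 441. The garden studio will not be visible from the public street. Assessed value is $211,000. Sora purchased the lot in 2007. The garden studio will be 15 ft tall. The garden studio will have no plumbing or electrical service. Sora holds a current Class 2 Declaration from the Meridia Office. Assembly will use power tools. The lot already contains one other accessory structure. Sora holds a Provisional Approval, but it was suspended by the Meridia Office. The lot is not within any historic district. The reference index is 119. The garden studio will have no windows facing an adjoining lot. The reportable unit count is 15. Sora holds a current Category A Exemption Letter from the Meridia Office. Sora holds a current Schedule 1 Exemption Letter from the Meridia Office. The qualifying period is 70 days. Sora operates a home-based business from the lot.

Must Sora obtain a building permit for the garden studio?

Exception (a) requires that the lot contains no other accessory structure; but the lot already has another accessory structure, so (a) is unavailable.
Exception (b)'s conditions are all satisfied: the structure's height is 15 ft, less than the 16 ft limit; there is no plumbing or electrical service. Turning to paragraphs (e)–(f): (e) operates against (b): a current Category A Exemption Letter is held. (f), which would lift (e), does not operate here — the Provisional Approval is not current. Exception (b) does not apply.
All of (c)'s requirements are met (the reference index is 119, meeting the 116 threshold; no windows face an adjoining lot). Turning to paragraphs (g)–(l): (g) operates against (c): a home-based business operates on the lot. (h) would limit (g) — a current Class 2 Declaration is held — but (i) sets (h) aside: (i) operates against (h): the baseline figure is 441, below the 548 limit. (j) would limit (i) — a current Schedule 1 Exemption Letter is held — but (k) sets (j) aside: (k) operates against (j): assessed value is $211,000, below the $228,000 limit. (l) does not operate here (the lot is not in a historic district), so (k) stands. Exception (c) does not apply.
Exception (d) does not apply: assembly uses power tools.
No exception is made out. Sora falls within the general rule.

Yes — Sora must obtain a building permit.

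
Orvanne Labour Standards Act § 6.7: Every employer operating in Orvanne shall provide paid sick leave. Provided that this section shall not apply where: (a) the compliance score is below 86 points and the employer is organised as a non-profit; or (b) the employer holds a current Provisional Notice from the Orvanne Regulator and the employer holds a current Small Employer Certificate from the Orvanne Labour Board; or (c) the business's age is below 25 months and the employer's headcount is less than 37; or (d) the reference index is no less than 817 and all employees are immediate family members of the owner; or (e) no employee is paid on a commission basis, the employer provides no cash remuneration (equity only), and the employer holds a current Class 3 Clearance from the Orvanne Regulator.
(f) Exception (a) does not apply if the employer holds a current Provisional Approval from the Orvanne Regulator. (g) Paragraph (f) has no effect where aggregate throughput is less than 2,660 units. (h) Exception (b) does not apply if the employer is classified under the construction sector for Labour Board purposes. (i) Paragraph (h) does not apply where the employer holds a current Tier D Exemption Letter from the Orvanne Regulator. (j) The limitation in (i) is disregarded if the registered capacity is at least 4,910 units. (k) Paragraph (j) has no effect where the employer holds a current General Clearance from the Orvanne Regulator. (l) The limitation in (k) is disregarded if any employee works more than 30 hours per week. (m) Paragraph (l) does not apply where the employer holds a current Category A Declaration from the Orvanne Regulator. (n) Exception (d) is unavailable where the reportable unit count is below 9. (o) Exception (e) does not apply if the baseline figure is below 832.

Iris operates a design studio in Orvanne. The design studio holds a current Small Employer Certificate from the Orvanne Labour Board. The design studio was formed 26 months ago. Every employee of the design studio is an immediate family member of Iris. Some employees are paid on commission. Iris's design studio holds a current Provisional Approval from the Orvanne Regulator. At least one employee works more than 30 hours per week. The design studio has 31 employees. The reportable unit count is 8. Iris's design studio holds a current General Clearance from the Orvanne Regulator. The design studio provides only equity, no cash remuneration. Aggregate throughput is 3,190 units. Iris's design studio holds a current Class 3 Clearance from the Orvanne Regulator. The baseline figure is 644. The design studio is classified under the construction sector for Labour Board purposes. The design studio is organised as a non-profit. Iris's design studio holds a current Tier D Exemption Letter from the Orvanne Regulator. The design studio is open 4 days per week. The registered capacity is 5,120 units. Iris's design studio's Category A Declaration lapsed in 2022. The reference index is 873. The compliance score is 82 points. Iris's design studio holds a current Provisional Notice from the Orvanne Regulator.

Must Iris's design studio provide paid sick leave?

Yes — Iris's design studio must provide paid sick leave.

Exception (a)'s conditions are all satisfied: the compliance score is 82 points, below the 86 points limit; the employer is a non-profit. But applying paragraphs (f)–(g): (f) operates against (a): a current Provisional Approval is held. (g), which would lift (f), is not triggered — aggregate throughput is 3,190 units, not less than 2,660 units. So (a) is unavailable.
Exception (b) is satisfied on its face — a current Provisional Notice is held; a current Small Employer Certificate is held. However, paragraphs (h)–(m) must be considered: (h) operates against (b): the design studio is classified under the construction sector. (i) operates (a current Tier D Exemption Letter is held), but is set aside by (j): (j) applies — the registered capacity is 5,120 units, meeting the 4,910 units threshold. (k) would limit (j) — a current General Clearance is held — but (l) sets (k) aside: (l) operates against (k): at least one employee exceeds 30 hours/week. (m) is not triggered (the Category A Declaration is not current), so (l) stands. Exception (b) does not apply.
Exception (c) requires that the business's age is below 25 months; but the business's age is 26 months, not below 25 months, so (c) is unavailable.
Exception (d)'s conditions are all satisfied: the reference index is 873, meeting the 817 threshold; every employee is an immediate family member. However, paragraph (n) must be considered: (n) is triggered — the reportable unit count is 8, below the 9 limit. So (d) is unavailable.
Exception (e) does not apply: some employees are paid on commission.
No exception displaces § 6.7.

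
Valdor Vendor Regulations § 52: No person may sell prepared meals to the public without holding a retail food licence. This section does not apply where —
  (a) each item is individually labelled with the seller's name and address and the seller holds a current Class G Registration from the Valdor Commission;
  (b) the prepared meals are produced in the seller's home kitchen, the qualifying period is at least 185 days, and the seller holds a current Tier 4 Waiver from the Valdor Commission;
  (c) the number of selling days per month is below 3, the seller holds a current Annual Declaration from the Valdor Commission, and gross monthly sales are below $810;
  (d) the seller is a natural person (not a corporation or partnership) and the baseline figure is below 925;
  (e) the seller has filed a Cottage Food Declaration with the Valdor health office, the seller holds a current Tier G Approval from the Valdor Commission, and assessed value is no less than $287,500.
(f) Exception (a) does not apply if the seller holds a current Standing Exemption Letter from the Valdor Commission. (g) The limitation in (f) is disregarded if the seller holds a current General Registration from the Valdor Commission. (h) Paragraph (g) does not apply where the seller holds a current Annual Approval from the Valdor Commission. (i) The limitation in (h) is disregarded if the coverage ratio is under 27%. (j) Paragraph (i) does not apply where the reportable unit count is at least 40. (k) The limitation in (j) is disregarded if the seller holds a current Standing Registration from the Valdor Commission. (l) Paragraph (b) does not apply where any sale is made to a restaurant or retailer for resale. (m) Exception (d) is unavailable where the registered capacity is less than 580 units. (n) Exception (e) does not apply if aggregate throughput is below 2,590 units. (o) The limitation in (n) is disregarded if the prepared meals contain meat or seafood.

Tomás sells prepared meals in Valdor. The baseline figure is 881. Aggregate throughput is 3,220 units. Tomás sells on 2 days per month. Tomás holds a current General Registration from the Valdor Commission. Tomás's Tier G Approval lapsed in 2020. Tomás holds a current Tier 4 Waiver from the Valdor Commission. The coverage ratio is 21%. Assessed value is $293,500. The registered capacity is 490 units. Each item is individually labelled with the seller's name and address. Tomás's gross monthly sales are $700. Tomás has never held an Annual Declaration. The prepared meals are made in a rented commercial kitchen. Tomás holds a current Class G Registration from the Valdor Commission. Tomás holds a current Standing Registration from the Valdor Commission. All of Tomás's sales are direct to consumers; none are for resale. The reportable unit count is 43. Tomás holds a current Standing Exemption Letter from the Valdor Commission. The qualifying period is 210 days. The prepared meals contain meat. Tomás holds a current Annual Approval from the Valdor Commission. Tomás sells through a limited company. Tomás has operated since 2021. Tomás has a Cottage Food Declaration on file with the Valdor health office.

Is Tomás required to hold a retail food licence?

All of (a)'s requirements are met (items are individually labelled; a current Class G Registration is held). As to paragraphs (f)–(k): (f) operates (a current Standing Exemption Letter is held), but is set aside by (g): (g) operates against (f): a current General Registration is held. (h) would limit (g) — a current Annual Approval is held — but (i) sets (h) aside: (i) operates — the coverage ratio is 21%, under the 27% limit. (j) would limit (i) — the reportable unit count is 43, meeting the 40 threshold — but (k) sets (j) aside: (k) applies — a current Standing Registration is held. Exception (a) stands.
Exception (b) requires that the prepared meals are produced in the seller's home kitchen; but the prepared meals are made in a commercial kitchen, not a home kitchen, so (b) is unavailable.
Exception (c) fails — no current Annual Declaration is held.
Exception (d) fails — the seller operates through a limited company.
Exception (e) requires that the seller holds a current Tier G Approval from the Valdor Commission; but there is no Tier G Approval in force, so (e) is unavailable.

No — exception (a) applies; Tomás is not required to hold a retail food licence.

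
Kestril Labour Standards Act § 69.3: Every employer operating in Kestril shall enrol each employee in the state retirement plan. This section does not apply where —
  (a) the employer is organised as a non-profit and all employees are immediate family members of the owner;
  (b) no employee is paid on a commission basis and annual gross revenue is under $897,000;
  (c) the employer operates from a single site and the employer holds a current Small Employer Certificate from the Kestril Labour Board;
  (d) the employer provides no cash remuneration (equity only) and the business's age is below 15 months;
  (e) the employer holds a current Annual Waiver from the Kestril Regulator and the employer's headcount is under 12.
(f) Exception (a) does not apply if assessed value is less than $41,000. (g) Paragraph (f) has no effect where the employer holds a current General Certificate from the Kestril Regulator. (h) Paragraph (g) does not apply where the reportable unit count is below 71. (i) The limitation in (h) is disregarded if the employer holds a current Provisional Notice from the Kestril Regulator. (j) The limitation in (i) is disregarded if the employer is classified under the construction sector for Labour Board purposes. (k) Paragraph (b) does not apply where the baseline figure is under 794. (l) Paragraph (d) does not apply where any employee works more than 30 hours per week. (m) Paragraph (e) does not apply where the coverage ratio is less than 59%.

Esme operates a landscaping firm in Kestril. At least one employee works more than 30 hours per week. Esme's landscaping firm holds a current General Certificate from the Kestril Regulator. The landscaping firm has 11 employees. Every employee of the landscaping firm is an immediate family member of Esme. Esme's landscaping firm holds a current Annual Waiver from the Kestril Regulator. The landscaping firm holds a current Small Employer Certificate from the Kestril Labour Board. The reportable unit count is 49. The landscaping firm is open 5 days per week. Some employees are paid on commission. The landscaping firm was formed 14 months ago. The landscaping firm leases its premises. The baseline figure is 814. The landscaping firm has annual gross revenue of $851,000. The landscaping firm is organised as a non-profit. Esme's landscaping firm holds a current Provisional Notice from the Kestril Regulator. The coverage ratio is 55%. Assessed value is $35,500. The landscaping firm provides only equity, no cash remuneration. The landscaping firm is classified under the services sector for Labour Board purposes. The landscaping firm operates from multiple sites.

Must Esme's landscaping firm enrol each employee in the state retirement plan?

No — exception (a) applies; Esme's landscaping firm is not required to enrol each employee in the state retirement plan.

All of (a)'s requirements are met (the employer is a non-profit; every employee is an immediate family member). Applying paragraphs (f)–(j): (f) would limit (a) — assessed value is $35,500, less than the $41,000 limit — but (g) sets (f) aside: (g) is triggered — a current General Certificate is held. (h) is engaged (the reportable unit count is 49, below the 71 limit), but yields to (i): (i) operates against (h): a current Provisional Notice is held. (j), which would lift (i), is not engaged — the landscaping firm is classified under the services sector. Exception (a) stands.
Exception (b) does not apply: some employees are paid on commission.
Exception (c) does not apply: the employer operates from multiple sites.
Exception (d)'s conditions are all satisfied: remuneration is equity-only; the business's age is 14 months, below the 15 months limit. But: (l) is engaged — at least one employee exceeds 30 hours/week. Exception (d) does not apply.
Exception (e) is satisfied on its face — a current Annual Waiver is held; the employer's headcount is 11, under the 12 limit. But: (m) operates against (e): the coverage ratio is 55%, less than the 59% limit. Exception (e) does not apply.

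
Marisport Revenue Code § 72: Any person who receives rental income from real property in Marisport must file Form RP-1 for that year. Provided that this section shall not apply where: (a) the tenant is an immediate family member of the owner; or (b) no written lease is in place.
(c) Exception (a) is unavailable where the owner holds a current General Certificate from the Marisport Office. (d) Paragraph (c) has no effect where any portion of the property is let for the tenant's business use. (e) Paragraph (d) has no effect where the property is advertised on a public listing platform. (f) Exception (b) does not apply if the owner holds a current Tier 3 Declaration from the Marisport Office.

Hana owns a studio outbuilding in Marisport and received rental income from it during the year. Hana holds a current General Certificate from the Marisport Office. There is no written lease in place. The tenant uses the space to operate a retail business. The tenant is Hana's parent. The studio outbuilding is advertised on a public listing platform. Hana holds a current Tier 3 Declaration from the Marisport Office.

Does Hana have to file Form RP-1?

Exception (a): the tenant is an immediate family member — every condition holds. Turning to paragraphs (c)–(e): (c) is engaged — a current General Certificate is held. (d) applies (the space is let for business use), but is itself disapplied by (e): (e) operates against (d): the property is publicly advertised. (a) is therefore removed.
All of (b)'s requirements are met (there is no written lease). But: (f) is engaged — a current Tier 3 Declaration is held. Exception (b) does not apply.
None of the exceptions is available; § 72 applies in full.

Yes — Hana must file Form RP-1.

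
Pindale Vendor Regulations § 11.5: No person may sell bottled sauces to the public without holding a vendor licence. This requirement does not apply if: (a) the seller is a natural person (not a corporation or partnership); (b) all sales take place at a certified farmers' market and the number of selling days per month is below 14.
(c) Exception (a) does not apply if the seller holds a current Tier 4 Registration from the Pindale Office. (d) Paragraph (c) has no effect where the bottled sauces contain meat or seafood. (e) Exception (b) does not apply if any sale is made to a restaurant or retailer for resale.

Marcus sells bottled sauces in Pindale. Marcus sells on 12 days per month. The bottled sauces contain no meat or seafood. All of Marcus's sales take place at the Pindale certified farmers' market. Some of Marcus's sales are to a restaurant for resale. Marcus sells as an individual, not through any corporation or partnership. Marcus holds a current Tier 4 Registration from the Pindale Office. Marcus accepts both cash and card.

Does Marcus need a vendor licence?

Yes — Marcus must hold a vendor licence.

All of (a)'s requirements are met (the seller is a natural person). However, paragraphs (c)–(d) must be considered: (c) is triggered — a current Tier 4 Registration is held. (d) is not engaged (the bottled sauces contain no meat or seafood), so (c) stands. So (a) is unavailable.
All of (b)'s requirements are met (all sales are at a certified farmers' market; the number of selling days per month is 12, below the 14 limit). However, paragraph (e) must be considered: (e) is triggered — some sales are to a restaurant for resale. So (b) is unavailable.
None of the exceptions is available; § 11.5 applies in full.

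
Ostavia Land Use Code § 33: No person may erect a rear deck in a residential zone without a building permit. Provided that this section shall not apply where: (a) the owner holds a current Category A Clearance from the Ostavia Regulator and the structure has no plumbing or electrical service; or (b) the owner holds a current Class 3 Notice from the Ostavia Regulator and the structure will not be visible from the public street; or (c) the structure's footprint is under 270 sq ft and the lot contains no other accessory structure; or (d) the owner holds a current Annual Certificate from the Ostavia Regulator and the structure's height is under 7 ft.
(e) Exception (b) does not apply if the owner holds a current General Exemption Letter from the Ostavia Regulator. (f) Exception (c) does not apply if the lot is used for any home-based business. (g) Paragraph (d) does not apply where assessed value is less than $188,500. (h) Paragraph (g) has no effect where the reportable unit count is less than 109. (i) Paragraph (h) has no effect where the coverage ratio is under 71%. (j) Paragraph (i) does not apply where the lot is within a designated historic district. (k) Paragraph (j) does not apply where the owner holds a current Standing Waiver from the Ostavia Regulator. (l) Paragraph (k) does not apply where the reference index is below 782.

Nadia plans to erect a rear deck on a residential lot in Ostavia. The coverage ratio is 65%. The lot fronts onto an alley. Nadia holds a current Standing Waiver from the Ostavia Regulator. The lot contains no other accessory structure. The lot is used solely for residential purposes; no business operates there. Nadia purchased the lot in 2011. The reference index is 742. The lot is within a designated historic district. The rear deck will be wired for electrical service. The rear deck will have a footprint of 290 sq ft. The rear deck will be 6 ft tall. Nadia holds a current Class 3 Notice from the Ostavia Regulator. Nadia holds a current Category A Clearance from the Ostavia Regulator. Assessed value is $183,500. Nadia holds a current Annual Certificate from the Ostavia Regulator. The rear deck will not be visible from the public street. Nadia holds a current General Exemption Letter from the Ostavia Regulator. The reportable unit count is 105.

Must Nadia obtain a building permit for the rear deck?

Exception (a) requires that the structure has no plumbing or electrical service; but electrical service is planned, so (a) is unavailable.
Exception (b): a current Class 3 Notice is held; the structure will not be visible from the street — every condition holds. But: (e) operates against (b): a current General Exemption Letter is held. So (b) is unavailable.
Exception (c) fails — the structure's footprint is 290 sq ft, not under 270 sq ft.
All of (d)'s requirements are met (a current Annual Certificate is held; the structure's height is 6 ft, under the 7 ft limit). Under paragraphs (g)–(l): (g) would limit (d) — assessed value is $183,500, less than the $188,500 limit — but (h) sets (g) aside: (h) is triggered — the reportable unit count is 105, less than the 109 limit. (i) is engaged (the coverage ratio is 65%, under the 71% limit), but is overridden by (j): (j) applies — the lot is in a historic district. (k) is engaged (a current Standing Waiver is held), but is itself disapplied by (l): (l) applies — the reference index is 742, below the 782 limit. So (d) applies.

No — exception (d) applies; Nadia does not need a building permit.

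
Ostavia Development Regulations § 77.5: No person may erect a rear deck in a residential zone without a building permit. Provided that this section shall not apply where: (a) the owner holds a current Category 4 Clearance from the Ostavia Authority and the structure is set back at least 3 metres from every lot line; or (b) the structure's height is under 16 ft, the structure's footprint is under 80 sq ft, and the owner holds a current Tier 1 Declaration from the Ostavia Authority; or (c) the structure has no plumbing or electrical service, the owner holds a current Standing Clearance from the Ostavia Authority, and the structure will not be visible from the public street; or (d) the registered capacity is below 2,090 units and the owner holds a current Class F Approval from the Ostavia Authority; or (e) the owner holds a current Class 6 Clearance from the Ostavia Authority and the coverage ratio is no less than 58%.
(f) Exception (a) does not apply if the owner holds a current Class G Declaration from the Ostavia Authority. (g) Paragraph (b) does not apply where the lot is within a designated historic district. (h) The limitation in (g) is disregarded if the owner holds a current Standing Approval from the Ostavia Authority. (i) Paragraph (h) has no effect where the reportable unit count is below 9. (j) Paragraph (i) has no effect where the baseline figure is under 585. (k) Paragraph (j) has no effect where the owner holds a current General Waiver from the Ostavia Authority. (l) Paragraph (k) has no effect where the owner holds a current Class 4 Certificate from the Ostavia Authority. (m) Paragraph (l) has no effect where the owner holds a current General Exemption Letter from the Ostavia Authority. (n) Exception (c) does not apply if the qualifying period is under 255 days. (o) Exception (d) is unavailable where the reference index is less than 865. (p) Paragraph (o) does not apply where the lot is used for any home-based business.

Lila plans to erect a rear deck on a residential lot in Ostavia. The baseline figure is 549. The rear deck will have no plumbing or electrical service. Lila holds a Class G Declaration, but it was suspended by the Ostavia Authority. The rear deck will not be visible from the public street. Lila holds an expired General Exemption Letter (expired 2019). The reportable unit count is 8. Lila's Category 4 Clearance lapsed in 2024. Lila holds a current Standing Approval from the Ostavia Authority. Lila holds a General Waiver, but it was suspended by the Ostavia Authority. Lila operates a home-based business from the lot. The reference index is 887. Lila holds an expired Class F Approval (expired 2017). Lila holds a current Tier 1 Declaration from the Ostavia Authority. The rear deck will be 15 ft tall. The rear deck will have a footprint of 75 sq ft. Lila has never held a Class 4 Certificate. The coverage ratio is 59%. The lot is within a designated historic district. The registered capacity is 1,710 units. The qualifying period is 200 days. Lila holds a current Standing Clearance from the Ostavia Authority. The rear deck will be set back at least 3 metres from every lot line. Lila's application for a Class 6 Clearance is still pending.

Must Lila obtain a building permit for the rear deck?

Exception (a) requires that the owner holds a current Category 4 Clearance from the Ostavia Authority; but no current Category 4 Clearance is held, so (a) is unavailable.
Exception (b): the structure's height is 15 ft, under the 16 ft limit; the structure's footprint is 75 sq ft, under the 80 sq ft limit; a current Tier 1 Declaration is held — every condition holds. Applying paragraphs (g)–(m): (g) operates (the lot is in a historic district), but is displaced by (h): (h) operates against (g): a current Standing Approval is held. (i) would limit (h) — the reportable unit count is 8, below the 9 limit — but (j) sets (i) aside: (j) is triggered — the baseline figure is 549, under the 585 limit. (k) is not engaged (there is no General Waiver in force), so (j) stands. Exception (b) stands.
Exception (c) is satisfied on its face — there is no plumbing or electrical service; a current Standing Clearance is held; the structure will not be visible from the street. However, paragraph (n) must be considered: (n) operates against (c): the qualifying period is 200 days, under the 255 days limit. So (c) is unavailable.
Exception (d) requires that the owner holds a current Class F Approval from the Ostavia Authority; but the Class F Approval is not current, so (d) is unavailable.
Exception (e) does not apply: no current Class 6 Clearance is held.

No — exception (b) applies; Lila does not need a building permit.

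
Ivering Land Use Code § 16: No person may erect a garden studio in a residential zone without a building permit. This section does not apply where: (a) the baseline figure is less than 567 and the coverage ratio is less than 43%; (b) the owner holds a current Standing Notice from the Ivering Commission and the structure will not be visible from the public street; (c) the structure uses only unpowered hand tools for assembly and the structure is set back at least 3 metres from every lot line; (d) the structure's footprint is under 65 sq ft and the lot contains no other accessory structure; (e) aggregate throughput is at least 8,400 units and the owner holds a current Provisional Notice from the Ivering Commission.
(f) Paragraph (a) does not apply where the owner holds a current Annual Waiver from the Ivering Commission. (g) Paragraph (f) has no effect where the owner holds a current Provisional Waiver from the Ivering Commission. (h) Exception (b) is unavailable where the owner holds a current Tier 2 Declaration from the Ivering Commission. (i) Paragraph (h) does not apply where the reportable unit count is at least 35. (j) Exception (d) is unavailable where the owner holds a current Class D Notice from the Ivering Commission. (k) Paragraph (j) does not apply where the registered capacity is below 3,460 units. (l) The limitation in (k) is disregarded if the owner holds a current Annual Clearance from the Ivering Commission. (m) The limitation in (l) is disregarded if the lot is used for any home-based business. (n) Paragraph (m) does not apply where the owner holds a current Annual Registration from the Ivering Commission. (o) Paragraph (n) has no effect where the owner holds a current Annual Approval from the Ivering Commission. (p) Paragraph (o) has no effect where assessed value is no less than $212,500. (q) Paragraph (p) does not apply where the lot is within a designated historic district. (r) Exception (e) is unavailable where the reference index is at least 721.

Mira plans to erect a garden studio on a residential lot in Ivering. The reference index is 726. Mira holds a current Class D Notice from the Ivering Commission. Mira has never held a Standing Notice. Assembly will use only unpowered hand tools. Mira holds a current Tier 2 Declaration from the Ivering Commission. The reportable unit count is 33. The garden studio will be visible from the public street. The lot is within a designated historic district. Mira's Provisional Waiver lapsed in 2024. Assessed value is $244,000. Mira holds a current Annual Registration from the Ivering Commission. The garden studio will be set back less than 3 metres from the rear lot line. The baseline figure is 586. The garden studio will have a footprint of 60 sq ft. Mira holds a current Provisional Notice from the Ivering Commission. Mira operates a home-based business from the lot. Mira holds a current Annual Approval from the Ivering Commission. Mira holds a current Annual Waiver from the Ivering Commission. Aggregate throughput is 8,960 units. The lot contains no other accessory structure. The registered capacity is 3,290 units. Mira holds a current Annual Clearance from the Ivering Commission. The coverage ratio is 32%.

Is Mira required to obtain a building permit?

No — exception (d) applies; Mira does not need a building permit.

Exception (a) does not apply: the baseline figure is 586, not less than 567.
Exception (b) does not apply: the Standing Notice is not current.
Exception (c) does not apply: the rear setback is under 3 m.
Exception (d) is satisfied on its face — the structure's footprint is 60 sq ft, under the 65 sq ft limit; the lot has no other accessory structure. Under paragraphs (j)–(q): (j) is triggered (a current Class D Notice is held), but is displaced by (k): (k) applies — the registered capacity is 3,290 units, below the 3,460 units limit. (l) is engaged (a current Annual Clearance is held), but is set aside by (m): (m) operates against (l): a home-based business operates on the lot. (n) is triggered (a current Annual Registration is held), but yields to (o): (o) operates against (n): a current Annual Approval is held. (p) would limit (o) — assessed value is $244,000, meeting the $212,500 threshold — but (q) sets (p) aside: (q) applies — the lot is in a historic district. (d) remains available.
Exception (e) is satisfied on its face — aggregate throughput is 8,960 units, meeting the 8,400 units threshold; a current Provisional Notice is held. But applying paragraph (r): (r) is engaged — the reference index is 726, meeting the 721 threshold. (e) is therefore removed.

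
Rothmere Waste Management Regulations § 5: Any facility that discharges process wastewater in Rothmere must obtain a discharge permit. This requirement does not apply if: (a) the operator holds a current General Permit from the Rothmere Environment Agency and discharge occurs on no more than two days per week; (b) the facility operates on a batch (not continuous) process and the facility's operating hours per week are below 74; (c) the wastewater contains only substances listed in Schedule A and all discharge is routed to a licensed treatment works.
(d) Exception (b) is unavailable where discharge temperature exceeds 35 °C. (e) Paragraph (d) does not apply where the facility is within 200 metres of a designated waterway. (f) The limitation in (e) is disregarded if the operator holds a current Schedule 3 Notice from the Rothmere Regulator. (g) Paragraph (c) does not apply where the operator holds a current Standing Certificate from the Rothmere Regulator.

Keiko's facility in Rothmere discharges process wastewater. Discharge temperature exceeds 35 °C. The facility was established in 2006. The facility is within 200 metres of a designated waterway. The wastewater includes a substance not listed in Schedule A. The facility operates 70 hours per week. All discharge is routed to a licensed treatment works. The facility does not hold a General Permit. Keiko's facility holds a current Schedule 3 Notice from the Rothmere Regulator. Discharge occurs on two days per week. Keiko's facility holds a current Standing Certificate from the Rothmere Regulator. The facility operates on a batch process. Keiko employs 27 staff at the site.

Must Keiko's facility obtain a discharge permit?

Exception (a) requires that the operator holds a current General Permit from the Rothmere Environment Agency; but no General Permit is held, so (a) is unavailable.
Exception (b): the facility operates on a batch process; the facility's operating hours per week are 70, below the 74 limit — every condition holds. But: (d) operates against (b): discharge temperature exceeds 35 °C. (e) applies (the facility is within 200 m of a designated waterway), but yields to (f): (f) operates against (e): a current Schedule 3 Notice is held. Exception (b) does not apply.
Exception (c) fails — the wastewater includes a non-Schedule-A substance.
No exception is made out. Keiko's facility falls within the general rule.

Yes — Keiko's facility must obtain a discharge permit.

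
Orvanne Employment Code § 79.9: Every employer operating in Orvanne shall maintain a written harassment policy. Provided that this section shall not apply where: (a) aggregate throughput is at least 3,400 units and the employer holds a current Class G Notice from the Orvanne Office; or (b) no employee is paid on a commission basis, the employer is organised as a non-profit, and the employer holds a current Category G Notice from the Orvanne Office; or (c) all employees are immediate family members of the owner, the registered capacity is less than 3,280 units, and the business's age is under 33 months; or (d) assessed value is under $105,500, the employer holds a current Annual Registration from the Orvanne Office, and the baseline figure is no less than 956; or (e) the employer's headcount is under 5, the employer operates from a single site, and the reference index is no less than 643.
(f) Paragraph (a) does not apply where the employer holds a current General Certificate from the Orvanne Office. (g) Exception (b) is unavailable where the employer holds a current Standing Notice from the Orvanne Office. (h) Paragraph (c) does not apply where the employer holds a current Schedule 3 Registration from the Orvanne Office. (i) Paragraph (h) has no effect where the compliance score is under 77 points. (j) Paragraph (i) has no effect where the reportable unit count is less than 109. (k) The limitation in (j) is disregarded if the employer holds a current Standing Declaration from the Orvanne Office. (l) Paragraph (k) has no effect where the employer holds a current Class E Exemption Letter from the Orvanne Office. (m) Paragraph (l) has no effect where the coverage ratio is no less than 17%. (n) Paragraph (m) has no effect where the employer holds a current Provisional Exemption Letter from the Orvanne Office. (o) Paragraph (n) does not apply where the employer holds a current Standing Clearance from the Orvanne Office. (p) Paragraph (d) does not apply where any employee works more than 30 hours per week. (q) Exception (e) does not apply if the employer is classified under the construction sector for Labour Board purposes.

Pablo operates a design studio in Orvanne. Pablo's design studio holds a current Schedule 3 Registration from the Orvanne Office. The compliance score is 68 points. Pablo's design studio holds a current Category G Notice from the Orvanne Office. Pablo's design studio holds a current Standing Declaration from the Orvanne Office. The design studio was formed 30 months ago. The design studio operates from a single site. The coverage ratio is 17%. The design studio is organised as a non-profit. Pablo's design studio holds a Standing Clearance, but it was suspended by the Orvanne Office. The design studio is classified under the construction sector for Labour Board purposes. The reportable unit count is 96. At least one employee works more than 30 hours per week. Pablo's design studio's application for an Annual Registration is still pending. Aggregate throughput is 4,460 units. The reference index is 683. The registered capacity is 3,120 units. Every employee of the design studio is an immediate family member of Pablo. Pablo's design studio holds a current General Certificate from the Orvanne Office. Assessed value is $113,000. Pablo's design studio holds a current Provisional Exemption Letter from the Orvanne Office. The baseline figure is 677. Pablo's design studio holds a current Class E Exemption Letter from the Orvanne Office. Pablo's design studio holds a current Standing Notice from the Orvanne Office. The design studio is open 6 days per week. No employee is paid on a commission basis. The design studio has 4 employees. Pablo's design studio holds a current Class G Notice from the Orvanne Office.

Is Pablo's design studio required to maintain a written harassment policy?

All of (a)'s requirements are met (aggregate throughput is 4,460 units, meeting the 3,400 units threshold; a current Class G Notice is held). However, paragraph (f) must be considered: (f) applies — a current General Certificate is held. So (a) is unavailable.
Exception (b) is satisfied on its face — no employee is paid on commission; the employer is a non-profit; a current Category G Notice is held. However, paragraph (g) must be considered: (g) operates against (b): a current Standing Notice is held. So (b) is unavailable.
Exception (c) is satisfied on its face — every employee is an immediate family member; the registered capacity is 3,120 units, less than the 3,280 units limit; the business's age is 30 months, under the 33 months limit. But applying paragraphs (h)–(o): (h) operates against (c): a current Schedule 3 Registration is held. (i) would limit (h) — the compliance score is 68 points, under the 77 points limit — but (j) sets (i) aside: (j) operates — the reportable unit count is 96, less than the 109 limit. (k) would limit (j) — a current Standing Declaration is held — but (l) sets (k) aside: (l) operates against (k): a current Class E Exemption Letter is held. (m) is triggered (the coverage ratio is 17%, meeting the 17% threshold), but is overridden by (n): (n) applies — a current Provisional Exemption Letter is held. (o), which would lift (n), is not triggered — there is no Standing Clearance in force. Exception (c) does not apply.
Exception (d) fails — assessed value is $113,000, not under $105,500.
Exception (e) is satisfied on its face — the employer's headcount is 4, under the 5 limit; the employer operates from a single site; the reference index is 683, meeting the 643 threshold. But: (q) operates against (e): the design studio is classified under the construction sector. Exception (e) does not apply.
No exception applies. The general rule governs.

Yes — Pablo's design studio must maintain a written harassment policy.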